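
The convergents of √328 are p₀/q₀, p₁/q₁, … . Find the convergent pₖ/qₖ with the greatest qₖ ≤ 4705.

53137/2934

√328 = [18; 9, 36, …] (period length 2).
Convergents:
  p_0/q_0 = 18/1
  p_1/q_1 = 163/9
  p_2/q_2 = 5886/325
  p_3/q_3 = 53137/2934
  p_4/q_4 = 1918818/105949
q_3 = 2934 ≤ 4705 < 105949 = q_4, so the answer is 53137/2934.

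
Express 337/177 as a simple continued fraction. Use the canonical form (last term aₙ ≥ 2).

[1; 1, 9, 2, 2, 3]

337 = 1·177 + 160
177 = 1·160 + 17
160 = 9·17 + 7
17 = 2·7 + 3
7 = 2·3 + 1
3 = 3·1 + 0  (stop)
So 337/177 = [1; 1, 9, 2, 2, 3].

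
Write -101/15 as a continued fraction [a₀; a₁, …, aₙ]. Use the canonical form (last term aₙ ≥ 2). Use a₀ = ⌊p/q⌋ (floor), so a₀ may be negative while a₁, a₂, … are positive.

[-7; 3, 1, 3]

-101 = -7×15 + 4
15 = 3×4 + 3
4 = 1×3 + 1
3 = 3×1 + 0  (stop)
So -101/15 = [-7; 3, 1, 3].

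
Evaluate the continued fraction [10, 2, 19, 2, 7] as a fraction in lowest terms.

Fold from the inside: start with 7/1.
  2 + 1/7 = 15/7
  19 + 7/15 = 292/15
  2 + 15/292 = 599/292
  10 + 292/599 = 6282/599

6282/599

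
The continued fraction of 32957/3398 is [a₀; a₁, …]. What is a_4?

9

32957 = 9·3398 + 2375   →  a_0 = 9
3398 = 1·2375 + 1023   →  a_1 = 1
2375 = 2·1023 + 329   →  a_2 = 2
1023 = 3·329 + 36   →  a_3 = 3
329 = 9·36 + 5   →  a_4 = 9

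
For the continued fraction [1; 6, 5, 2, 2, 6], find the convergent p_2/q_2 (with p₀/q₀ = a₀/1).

36/31

Using pₖ = aₖpₖ₋₁ + pₖ₋₂, qₖ = aₖqₖ₋₁ + qₖ₋₂ (with p₋₁=1, p₋₂=0, q₋₁=0, q₋₂=1):
  k=0: a=1, p=1, q=1
  k=1: a=6, p=7, q=6
  k=2: a=5, p=36, q=31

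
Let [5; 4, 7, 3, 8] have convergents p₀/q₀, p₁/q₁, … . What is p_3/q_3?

Using pₖ = aₖpₖ₋₁ + pₖ₋₂, qₖ = aₖqₖ₋₁ + qₖ₋₂ (with p₋₁=1, p₋₂=0, q₋₁=0, q₋₂=1):
  k=0: a=5, p=5, q=1
  k=1: a=4, p=21, q=4
  k=2: a=7, p=152, q=29
  k=3: a=3, p=477, q=91

477/91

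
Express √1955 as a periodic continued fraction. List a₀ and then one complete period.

a₀ = ⌊√1955⌋ = 44.
With m₀=0, d₀=1 and mₖ₊₁ = dₖaₖ − mₖ, dₖ₊₁ = (n − mₖ₊₁²)/dₖ, aₖ₊₁ = ⌊(a₀+mₖ₊₁)/dₖ₊₁⌋:
  k=1: m=44, d=19, a=4
  k=2: m=32, d=49, a=1
  k=3: m=17, d=34, a=1
  k=4: m=17, d=49, a=1
  k=5: m=32, d=19, a=4
  k=6: m=44, d=1, a=88
d=1 and a=2a₀=88 at k=6, so the next step gives (m, d) = (44, 19) again — its k=1 value — and the period has length 6.

[44; 4, 1, 1, 1, 4, 88]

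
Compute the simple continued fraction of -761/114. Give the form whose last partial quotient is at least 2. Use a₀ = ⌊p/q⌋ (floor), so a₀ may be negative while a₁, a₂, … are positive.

[-7; 3, 12, 3]

-761 = -7*114 + 37
114 = 3*37 + 3
37 = 12*3 + 1
3 = 3*1 + 0  (stop)
So -761/114 = [-7; 3, 12, 3].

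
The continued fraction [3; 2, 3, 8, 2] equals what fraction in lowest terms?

Using pₖ = aₖpₖ₋₁ + pₖ₋₂ and qₖ = aₖqₖ₋₁ + qₖ₋₂:
  k=0: a=3, p=3, q=1
  k=1: a=2, p=7, q=2
  k=2: a=3, p=24, q=7
  k=3: a=8, p=199, q=58
  k=4: a=2, p=422, q=123

422/123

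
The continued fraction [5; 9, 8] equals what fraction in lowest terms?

373/73

Fold from the inside: start with 8/1.
  9 + 1/8 = 73/8
  5 + 8/73 = 373/73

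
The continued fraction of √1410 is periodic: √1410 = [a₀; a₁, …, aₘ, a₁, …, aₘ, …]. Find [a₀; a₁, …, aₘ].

a₀ = ⌊√1410⌋ = 37.
With m₀=0, d₀=1 and mₖ₊₁ = dₖaₖ − mₖ, dₖ₊₁ = (n − mₖ₊₁²)/dₖ, aₖ₊₁ = ⌊(a₀+mₖ₊₁)/dₖ₊₁⌋:
  k=1: m=37, d=41, a=1
  k=2: m=4, d=34, a=1
  k=3: m=30, d=15, a=4
  k=4: m=30, d=34, a=1
  k=5: m=4, d=41, a=1
  k=6: m=37, d=1, a=74
d=1 and a=2a₀=74 at k=6, so the next step gives (m, d) = (37, 41) again — its k=1 value — and the period has length 6.

[37; 1, 1, 4, 1, 1, 74]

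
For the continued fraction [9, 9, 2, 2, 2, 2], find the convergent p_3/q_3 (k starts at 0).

428/47

Using pₖ = aₖpₖ₋₁ + pₖ₋₂, qₖ = aₖqₖ₋₁ + qₖ₋₂ (with p₋₁=1, p₋₂=0, q₋₁=0, q₋₂=1):
  k=0: a=9, p=9, q=1
  k=1: a=9, p=82, q=9
  k=2: a=2, p=173, q=19
  k=3: a=2, p=428, q=47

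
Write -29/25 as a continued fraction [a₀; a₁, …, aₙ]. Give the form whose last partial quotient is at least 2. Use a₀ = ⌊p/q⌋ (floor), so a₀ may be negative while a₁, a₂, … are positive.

-29 = -2*25 + 21
25 = 1*21 + 4
21 = 5*4 + 1
4 = 4*1 + 0  (stop)
So -29/25 = [-2; 1, 5, 4].

[-2; 1, 5, 4]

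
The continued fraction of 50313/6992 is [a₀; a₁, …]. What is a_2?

50313 = 7·6992 + 1369   →  a_0 = 7
6992 = 5·1369 + 147   →  a_1 = 5
1369 = 9·147 + 46   →  a_2 = 9

9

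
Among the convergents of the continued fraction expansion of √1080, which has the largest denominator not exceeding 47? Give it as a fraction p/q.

√1080 = [32; 1, 6, 3, 6, 1, 64, …] (period length 6).
Convergents:
  p_0/q_0 = 32/1
  p_1/q_1 = 33/1
  p_2/q_2 = 230/7
  p_3/q_3 = 723/22
  p_4/q_4 = 4568/139
q_3 = 22 ≤ 47 < 139 = q_4, so the answer is 723/22.

723/22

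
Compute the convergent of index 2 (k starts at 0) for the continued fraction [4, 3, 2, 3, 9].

30/7

Using pₖ = aₖpₖ₋₁ + pₖ₋₂, qₖ = aₖqₖ₋₁ + qₖ₋₂ (with p₋₁=1, p₋₂=0, q₋₁=0, q₋₂=1):
  k=0: a=4, p=4, q=1
  k=1: a=3, p=13, q=3
  k=2: a=2, p=30, q=7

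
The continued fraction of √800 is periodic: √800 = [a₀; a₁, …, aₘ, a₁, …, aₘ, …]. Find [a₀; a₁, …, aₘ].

[28; 3, 1, 1, 13, 1, 1, 3, 56]

a₀ = ⌊√800⌋ = 28.
With m₀=0, d₀=1 and mₖ₊₁ = dₖaₖ − mₖ, dₖ₊₁ = (n − mₖ₊₁²)/dₖ, aₖ₊₁ = ⌊(a₀+mₖ₊₁)/dₖ₊₁⌋:
  k=1: m=28, d=16, a=3
  k=2: m=20, d=25, a=1
  k=3: m=5, d=31, a=1
  k=4: m=26, d=4, a=13
  k=5: m=26, d=31, a=1
  k=6: m=5, d=25, a=1
  k=7: m=20, d=16, a=3
  k=8: m=28, d=1, a=56
d=1 and a=2a₀=56 at k=8, so the next step gives (m, d) = (28, 16) again — its k=1 value — and the period has length 8.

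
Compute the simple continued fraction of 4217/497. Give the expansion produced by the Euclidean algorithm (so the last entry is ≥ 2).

[8; 2, 16, 15]

4217 = 8×497 + 241
497 = 2×241 + 15
241 = 16×15 + 1
15 = 15×1 + 0  (stop)
So 4217/497 = [8; 2, 16, 15].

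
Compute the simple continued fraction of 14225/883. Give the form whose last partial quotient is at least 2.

[16; 9, 9, 1, 2, 3]

14225 = 16·883 + 97
883 = 9·97 + 10
97 = 9·10 + 7
10 = 1·7 + 3
7 = 2·3 + 1
3 = 3·1 + 0  (stop)
So 14225/883 = [16; 9, 9, 1, 2, 3].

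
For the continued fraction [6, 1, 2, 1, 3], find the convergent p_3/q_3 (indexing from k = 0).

27/4

Using pₖ = aₖpₖ₋₁ + pₖ₋₂, qₖ = aₖqₖ₋₁ + qₖ₋₂ (with p₋₁=1, p₋₂=0, q₋₁=0, q₋₂=1):
  k=0: a=6, p=6, q=1
  k=1: a=1, p=7, q=1
  k=2: a=2, p=20, q=3
  k=3: a=1, p=27, q=4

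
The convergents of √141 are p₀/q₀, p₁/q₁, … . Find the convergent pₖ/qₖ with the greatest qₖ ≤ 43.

95/8

√141 = [11; 1, 6, 1, 22, …] (period length 4).
Convergents:
  p_0/q_0 = 11/1
  p_1/q_1 = 12/1
  p_2/q_2 = 83/7
  p_3/q_3 = 95/8
  p_4/q_4 = 2173/183
q_3 = 8 ≤ 43 < 183 = q_4, so the answer is 95/8.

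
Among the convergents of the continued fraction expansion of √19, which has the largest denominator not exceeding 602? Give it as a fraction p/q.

√19 = [4; 2, 1, 3, 1, 2, 8, …] (period length 6).
Convergents:
  p_0/q_0 = 4/1
  p_1/q_1 = 9/2
  p_2/q_2 = 13/3
  p_3/q_3 = 48/11
  p_4/q_4 = 61/14
  p_5/q_5 = 170/39
  p_6/q_6 = 1421/326
  p_7/q_7 = 3012/691
q_6 = 326 ≤ 602 < 691 = q_7, so the answer is 1421/326.

1421/326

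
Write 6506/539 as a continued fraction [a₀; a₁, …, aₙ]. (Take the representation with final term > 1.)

[12; 14, 5, 2, 3]

6506 = 12·539 + 38
539 = 14·38 + 7
38 = 5·7 + 3
7 = 2·3 + 1
3 = 3·1 + 0  (stop)
So 6506/539 = [12; 14, 5, 2, 3].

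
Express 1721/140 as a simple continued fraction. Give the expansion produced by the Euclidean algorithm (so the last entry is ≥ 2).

1721 = 12*140 + 41
140 = 3*41 + 17
41 = 2*17 + 7
17 = 2*7 + 3
7 = 2*3 + 1
3 = 3*1 + 0  (stop)
So 1721/140 = [12; 3, 2, 2, 2, 3].

[12; 3, 2, 2, 2, 3]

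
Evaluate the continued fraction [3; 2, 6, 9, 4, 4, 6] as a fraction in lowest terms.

Fold from the inside: start with 6/1.
  4 + 1/6 = 25/6
  4 + 6/25 = 106/25
  9 + 25/106 = 979/106
  6 + 106/979 = 5980/979
  2 + 979/5980 = 12939/5980
  3 + 5980/12939 = 44797/12939

44797/12939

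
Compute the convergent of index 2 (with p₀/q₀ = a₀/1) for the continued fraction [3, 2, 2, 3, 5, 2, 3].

17/5

Using pₖ = aₖpₖ₋₁ + pₖ₋₂, qₖ = aₖqₖ₋₁ + qₖ₋₂ (with p₋₁=1, p₋₂=0, q₋₁=0, q₋₂=1):
  k=0: a=3, p=3, q=1
  k=1: a=2, p=7, q=2
  k=2: a=2, p=17, q=5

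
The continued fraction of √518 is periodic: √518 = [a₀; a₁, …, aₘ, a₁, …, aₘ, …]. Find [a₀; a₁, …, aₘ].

a₀ = ⌊√518⌋ = 22.
With m₀=0, d₀=1 and mₖ₊₁ = dₖaₖ − mₖ, dₖ₊₁ = (n − mₖ₊₁²)/dₖ, aₖ₊₁ = ⌊(a₀+mₖ₊₁)/dₖ₊₁⌋:
  k=1: m=22, d=34, a=1
  k=2: m=12, d=11, a=3
  k=3: m=21, d=7, a=6
  k=4: m=21, d=11, a=3
  k=5: m=12, d=34, a=1
  k=6: m=22, d=1, a=44
d=1 and a=2a₀=44 at k=6, so the next step gives (m, d) = (22, 34) again — its k=1 value — and the period has length 6.

[22; 1, 3, 6, 3, 1, 44]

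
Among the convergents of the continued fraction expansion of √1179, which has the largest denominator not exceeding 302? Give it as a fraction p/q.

3571/104

√1179 = [34; 2, 1, 33, 1, 2, 68, …] (period length 6).
Convergents:
  p_0/q_0 = 34/1
  p_1/q_1 = 69/2
  p_2/q_2 = 103/3
  p_3/q_3 = 3468/101
  p_4/q_4 = 3571/104
  p_5/q_5 = 10610/309
q_4 = 104 ≤ 302 < 309 = q_5, so the answer is 3571/104.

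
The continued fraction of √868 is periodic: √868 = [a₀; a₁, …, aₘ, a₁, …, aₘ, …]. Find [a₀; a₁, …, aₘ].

a₀ = ⌊√868⌋ = 29.
With m₀=0, d₀=1 and mₖ₊₁ = dₖaₖ − mₖ, dₖ₊₁ = (n − mₖ₊₁²)/dₖ, aₖ₊₁ = ⌊(a₀+mₖ₊₁)/dₖ₊₁⌋:
  k=1: m=29, d=27, a=2
  k=2: m=25, d=9, a=6
  k=3: m=29, d=3, a=19
  k=4: m=28, d=28, a=2
  k=5: m=28, d=3, a=19
  k=6: m=29, d=9, a=6
  k=7: m=25, d=27, a=2
  k=8: m=29, d=1, a=58
d=1 and a=2a₀=58 at k=8, so the next step gives (m, d) = (29, 27) again — its k=1 value — and the period has length 8.

[29; 2, 6, 19, 2, 19, 6, 2, 58]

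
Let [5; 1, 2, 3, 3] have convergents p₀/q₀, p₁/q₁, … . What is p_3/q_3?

57/10

Using pₖ = aₖpₖ₋₁ + pₖ₋₂, qₖ = aₖqₖ₋₁ + qₖ₋₂ (with p₋₁=1, p₋₂=0, q₋₁=0, q₋₂=1):
  k=0: a=5, p=5, q=1
  k=1: a=1, p=6, q=1
  k=2: a=2, p=17, q=3
  k=3: a=3, p=57, q=10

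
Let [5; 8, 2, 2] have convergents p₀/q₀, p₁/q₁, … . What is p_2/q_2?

87/17

Using pₖ = aₖpₖ₋₁ + pₖ₋₂, qₖ = aₖqₖ₋₁ + qₖ₋₂ (with p₋₁=1, p₋₂=0, q₋₁=0, q₋₂=1):
  k=0: a=5, p=5, q=1
  k=1: a=8, p=41, q=8
  k=2: a=2, p=87, q=17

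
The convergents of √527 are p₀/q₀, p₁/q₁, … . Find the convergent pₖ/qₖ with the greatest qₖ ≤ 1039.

√527 = [22; 1, 21, 1, 44, …] (period length 4).
Convergents:
  p_0/q_0 = 22/1
  p_1/q_1 = 23/1
  p_2/q_2 = 505/22
  p_3/q_3 = 528/23
  p_4/q_4 = 23737/1034
  p_5/q_5 = 24265/1057
q_4 = 1034 ≤ 1039 < 1057 = q_5, so the answer is 23737/1034.

23737/1034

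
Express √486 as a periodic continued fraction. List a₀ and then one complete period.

a₀ = ⌊√486⌋ = 22.
With m₀=0, d₀=1 and mₖ₊₁ = dₖaₖ − mₖ, dₖ₊₁ = (n − mₖ₊₁²)/dₖ, aₖ₊₁ = ⌊(a₀+mₖ₊₁)/dₖ₊₁⌋:
  k=1: m=22, d=2, a=22
  k=2: m=22, d=1, a=44
d=1 and a=2a₀=44 at k=2, so the next step gives (m, d) = (22, 2) again — its k=1 value — and the period has length 2.

[22; 22, 44]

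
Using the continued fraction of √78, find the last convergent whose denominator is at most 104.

√78 = [8; 1, 4, 1, 16, …] (period length 4).
Convergents:
  p_0/q_0 = 8/1
  p_1/q_1 = 9/1
  p_2/q_2 = 44/5
  p_3/q_3 = 53/6
  p_4/q_4 = 892/101
  p_5/q_5 = 945/107
q_4 = 101 ≤ 104 < 107 = q_5, so the answer is 892/101.

892/101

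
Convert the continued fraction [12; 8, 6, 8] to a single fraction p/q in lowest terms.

4849/400

Fold from the inside: start with 8/1.
  6 + 1/8 = 49/8
  8 + 8/49 = 400/49
  12 + 49/400 = 4849/400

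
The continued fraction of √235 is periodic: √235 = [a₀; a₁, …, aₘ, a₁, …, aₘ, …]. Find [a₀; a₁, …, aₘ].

[15; 3, 30]

a₀ = ⌊√235⌋ = 15.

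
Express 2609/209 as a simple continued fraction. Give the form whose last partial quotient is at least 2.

[12; 2, 14, 2, 3]

2609 = 12·209 + 101
209 = 2·101 + 7
101 = 14·7 + 3
7 = 2·3 + 1
3 = 3·1 + 0  (stop)
So 2609/209 = [12; 2, 14, 2, 3].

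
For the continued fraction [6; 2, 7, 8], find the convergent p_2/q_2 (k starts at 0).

Using pₖ = aₖpₖ₋₁ + pₖ₋₂, qₖ = aₖqₖ₋₁ + qₖ₋₂ (with p₋₁=1, p₋₂=0, q₋₁=0, q₋₂=1):
  k=0: a=6, p=6, q=1
  k=1: a=2, p=13, q=2
  k=2: a=7, p=97, q=15

97/15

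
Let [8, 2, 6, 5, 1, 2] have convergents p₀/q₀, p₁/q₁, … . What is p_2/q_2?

110/13

Using pₖ = aₖpₖ₋₁ + pₖ₋₂, qₖ = aₖqₖ₋₁ + qₖ₋₂ (with p₋₁=1, p₋₂=0, q₋₁=0, q₋₂=1):
  k=0: a=8, p=8, q=1
  k=1: a=2, p=17, q=2
  k=2: a=6, p=110, q=13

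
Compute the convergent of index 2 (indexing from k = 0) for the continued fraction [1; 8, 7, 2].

64/57

Using pₖ = aₖpₖ₋₁ + pₖ₋₂, qₖ = aₖqₖ₋₁ + qₖ₋₂ (with p₋₁=1, p₋₂=0, q₋₁=0, q₋₂=1):
  k=0: a=1, p=1, q=1
  k=1: a=8, p=9, q=8
  k=2: a=7, p=64, q=57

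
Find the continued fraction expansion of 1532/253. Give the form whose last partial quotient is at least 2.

[6; 18, 14]

1532 = 6*253 + 14
253 = 18*14 + 1
14 = 14*1 + 0  (stop)
So 1532/253 = [6; 18, 14].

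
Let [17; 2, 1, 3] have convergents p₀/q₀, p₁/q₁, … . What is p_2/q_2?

Using pₖ = aₖpₖ₋₁ + pₖ₋₂, qₖ = aₖqₖ₋₁ + qₖ₋₂ (with p₋₁=1, p₋₂=0, q₋₁=0, q₋₂=1):
  k=0: a=17, p=17, q=1
  k=1: a=2, p=35, q=2
  k=2: a=1, p=52, q=3

52/3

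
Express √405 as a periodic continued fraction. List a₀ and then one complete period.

a₀ = ⌊√405⌋ = 20.
With m₀=0, d₀=1 and mₖ₊₁ = dₖaₖ − mₖ, dₖ₊₁ = (n − mₖ₊₁²)/dₖ, aₖ₊₁ = ⌊(a₀+mₖ₊₁)/dₖ₊₁⌋:
  k=1: m=20, d=5, a=8
  k=2: m=20, d=1, a=40
d=1 and a=2a₀=40 at k=2, so the next step gives (m, d) = (20, 5) again — its k=1 value — and the period has length 2.

[20; 8, 40]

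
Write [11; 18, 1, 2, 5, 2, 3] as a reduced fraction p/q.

Using pₖ = aₖpₖ₋₁ + pₖ₋₂ and qₖ = aₖqₖ₋₁ + qₖ₋₂:
  k=0: a=11, p=11, q=1
  k=1: a=18, p=199, q=18
  k=2: a=1, p=210, q=19
  k=3: a=2, p=619, q=56
  k=4: a=5, p=3305, q=299
  k=5: a=2, p=7229, q=654
  k=6: a=3, p=24992, q=2261

24992/2261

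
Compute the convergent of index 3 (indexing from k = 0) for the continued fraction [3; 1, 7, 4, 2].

128/33

Using pₖ = aₖpₖ₋₁ + pₖ₋₂, qₖ = aₖqₖ₋₁ + qₖ₋₂ (with p₋₁=1, p₋₂=0, q₋₁=0, q₋₂=1):
  k=0: a=3, p=3, q=1
  k=1: a=1, p=4, q=1
  k=2: a=7, p=31, q=8
  k=3: a=4, p=128, q=33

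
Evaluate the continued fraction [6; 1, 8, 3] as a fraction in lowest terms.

193/28

Using pₖ = aₖpₖ₋₁ + pₖ₋₂ and qₖ = aₖqₖ₋₁ + qₖ₋₂:
  k=0: a=6, p=6, q=1
  k=1: a=1, p=7, q=1
  k=2: a=8, p=62, q=9
  k=3: a=3, p=193, q=28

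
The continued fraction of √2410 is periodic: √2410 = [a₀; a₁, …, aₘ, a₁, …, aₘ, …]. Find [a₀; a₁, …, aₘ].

a₀ = ⌊√2410⌋ = 49.
With m₀=0, d₀=1 and mₖ₊₁ = dₖaₖ − mₖ, dₖ₊₁ = (n − mₖ₊₁²)/dₖ, aₖ₊₁ = ⌊(a₀+mₖ₊₁)/dₖ₊₁⌋:
  k=1: m=49, d=9, a=10
  k=2: m=41, d=81, a=1
  k=3: m=40, d=10, a=8
  k=4: m=40, d=81, a=1
  k=5: m=41, d=9, a=10
  k=6: m=49, d=1, a=98
d=1 and a=2a₀=98 at k=6, so the next step gives (m, d) = (49, 9) again — its k=1 value — and the period has length 6.

[49; 10, 1, 8, 1, 10, 98]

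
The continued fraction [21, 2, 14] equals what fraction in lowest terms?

623/29

Using pₖ = aₖpₖ₋₁ + pₖ₋₂ and qₖ = aₖqₖ₋₁ + qₖ₋₂:
  k=0: a=21, p=21, q=1
  k=1: a=2, p=43, q=2
  k=2: a=14, p=623, q=29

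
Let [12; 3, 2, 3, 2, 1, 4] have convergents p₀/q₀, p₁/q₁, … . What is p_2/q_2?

Using pₖ = aₖpₖ₋₁ + pₖ₋₂, qₖ = aₖqₖ₋₁ + qₖ₋₂ (with p₋₁=1, p₋₂=0, q₋₁=0, q₋₂=1):
  k=0: a=12, p=12, q=1
  k=1: a=3, p=37, q=3
  k=2: a=2, p=86, q=7

86/7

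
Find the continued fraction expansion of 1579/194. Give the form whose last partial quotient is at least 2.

1579 = 8×194 + 27
194 = 7×27 + 5
27 = 5×5 + 2
5 = 2×2 + 1
2 = 2×1 + 0  (stop)
So 1579/194 = [8; 7, 5, 2, 2].

[8; 7, 5, 2, 2]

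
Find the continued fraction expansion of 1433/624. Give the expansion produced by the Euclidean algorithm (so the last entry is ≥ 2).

[2; 3, 2, 1, 2, 7, 3]

1433 = 2*624 + 185
624 = 3*185 + 69
185 = 2*69 + 47
69 = 1*47 + 22
47 = 2*22 + 3
22 = 7*3 + 1
3 = 3*1 + 0  (stop)
So 1433/624 = [2; 3, 2, 1, 2, 7, 3].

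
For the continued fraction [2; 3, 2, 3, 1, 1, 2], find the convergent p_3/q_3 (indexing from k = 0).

55/24

Using pₖ = aₖpₖ₋₁ + pₖ₋₂, qₖ = aₖqₖ₋₁ + qₖ₋₂ (with p₋₁=1, p₋₂=0, q₋₁=0, q₋₂=1):
  k=0: a=2, p=2, q=1
  k=1: a=3, p=7, q=3
  k=2: a=2, p=16, q=7
  k=3: a=3, p=55, q=24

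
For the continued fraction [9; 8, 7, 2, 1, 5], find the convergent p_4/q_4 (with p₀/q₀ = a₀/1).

1633/179

Using pₖ = aₖpₖ₋₁ + pₖ₋₂, qₖ = aₖqₖ₋₁ + qₖ₋₂ (with p₋₁=1, p₋₂=0, q₋₁=0, q₋₂=1):
  k=0: a=9, p=9, q=1
  k=1: a=8, p=73, q=8
  k=2: a=7, p=520, q=57
  k=3: a=2, p=1113, q=122
  k=4: a=1, p=1633, q=179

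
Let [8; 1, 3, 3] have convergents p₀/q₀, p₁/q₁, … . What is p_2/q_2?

35/4

Using pₖ = aₖpₖ₋₁ + pₖ₋₂, qₖ = aₖqₖ₋₁ + qₖ₋₂ (with p₋₁=1, p₋₂=0, q₋₁=0, q₋₂=1):
  k=0: a=8, p=8, q=1
  k=1: a=1, p=9, q=1
  k=2: a=3, p=35, q=4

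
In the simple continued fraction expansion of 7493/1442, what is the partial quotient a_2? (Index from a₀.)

10

7493 = 5·1442 + 283   →  a_0 = 5
1442 = 5·283 + 27   →  a_1 = 5
283 = 10·27 + 13   →  a_2 = 10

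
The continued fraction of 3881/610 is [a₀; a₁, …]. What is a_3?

3881 = 6·610 + 221   →  a_0 = 6
610 = 2·221 + 168   →  a_1 = 2
221 = 1·168 + 53   →  a_2 = 1
168 = 3·53 + 9   →  a_3 = 3

3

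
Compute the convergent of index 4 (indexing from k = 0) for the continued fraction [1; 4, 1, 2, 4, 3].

Using pₖ = aₖpₖ₋₁ + pₖ₋₂, qₖ = aₖqₖ₋₁ + qₖ₋₂ (with p₋₁=1, p₋₂=0, q₋₁=0, q₋₂=1):
  k=0: a=1, p=1, q=1
  k=1: a=4, p=5, q=4
  k=2: a=1, p=6, q=5
  k=3: a=2, p=17, q=14
  k=4: a=4, p=74, q=61

74/61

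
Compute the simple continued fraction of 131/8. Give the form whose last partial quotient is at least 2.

131 = 16×8 + 3
8 = 2×3 + 2
3 = 1×2 + 1
2 = 2×1 + 0  (stop)
So 131/8 = [16; 2, 1, 2].

[16; 2, 1, 2]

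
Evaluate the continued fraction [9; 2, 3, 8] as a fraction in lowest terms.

547/58

Using pₖ = aₖpₖ₋₁ + pₖ₋₂ and qₖ = aₖqₖ₋₁ + qₖ₋₂:
  k=0: a=9, p=9, q=1
  k=1: a=2, p=19, q=2
  k=2: a=3, p=66, q=7
  k=3: a=8, p=547, q=58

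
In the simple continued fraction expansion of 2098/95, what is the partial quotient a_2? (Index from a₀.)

1

2098 = 22·95 + 8   →  a_0 = 22
95 = 11·8 + 7   →  a_1 = 11
8 = 1·7 + 1   →  a_2 = 1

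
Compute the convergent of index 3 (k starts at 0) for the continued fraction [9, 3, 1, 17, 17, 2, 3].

657/71

Using pₖ = aₖpₖ₋₁ + pₖ₋₂, qₖ = aₖqₖ₋₁ + qₖ₋₂ (with p₋₁=1, p₋₂=0, q₋₁=0, q₋₂=1):
  k=0: a=9, p=9, q=1
  k=1: a=3, p=28, q=3
  k=2: a=1, p=37, q=4
  k=3: a=17, p=657, q=71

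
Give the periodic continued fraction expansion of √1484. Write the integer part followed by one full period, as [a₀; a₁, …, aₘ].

[38; 1, 1, 10, 1, 1, 76]

a₀ = ⌊√1484⌋ = 38.
With m₀=0, d₀=1 and mₖ₊₁ = dₖaₖ − mₖ, dₖ₊₁ = (n − mₖ₊₁²)/dₖ, aₖ₊₁ = ⌊(a₀+mₖ₊₁)/dₖ₊₁⌋:
  k=1: m=38, d=40, a=1
  k=2: m=2, d=37, a=1
  k=3: m=35, d=7, a=10
  k=4: m=35, d=37, a=1
  k=5: m=2, d=40, a=1
  k=6: m=38, d=1, a=76
d=1 and a=2a₀=76 at k=6, so the next step gives (m, d) = (38, 40) again — its k=1 value — and the period has length 6.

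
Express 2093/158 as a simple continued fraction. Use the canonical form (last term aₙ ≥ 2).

[13; 4, 19, 2]

2093 = 13×158 + 39
158 = 4×39 + 2
39 = 19×2 + 1
2 = 2×1 + 0  (stop)
So 2093/158 = [13; 4, 19, 2].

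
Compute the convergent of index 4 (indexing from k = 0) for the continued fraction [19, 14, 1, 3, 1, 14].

1411/74

Using pₖ = aₖpₖ₋₁ + pₖ₋₂, qₖ = aₖqₖ₋₁ + qₖ₋₂ (with p₋₁=1, p₋₂=0, q₋₁=0, q₋₂=1):
  k=0: a=19, p=19, q=1
  k=1: a=14, p=267, q=14
  k=2: a=1, p=286, q=15
  k=3: a=3, p=1125, q=59
  k=4: a=1, p=1411, q=74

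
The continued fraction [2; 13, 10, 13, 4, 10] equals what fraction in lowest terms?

148803/71666

Fold from the inside: start with 10/1.
  4 + 1/10 = 41/10
  13 + 10/41 = 543/41
  10 + 41/543 = 5471/543
  13 + 543/5471 = 71666/5471
  2 + 5471/71666 = 148803/71666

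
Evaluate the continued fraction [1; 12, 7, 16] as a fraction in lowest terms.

Fold from the inside: start with 16/1.
  7 + 1/16 = 113/16
  12 + 16/113 = 1372/113
  1 + 113/1372 = 1485/1372

1485/1372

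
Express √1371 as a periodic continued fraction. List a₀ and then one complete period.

[37; 37, 74]

a₀ = ⌊√1371⌋ = 37.
With m₀=0, d₀=1 and mₖ₊₁ = dₖaₖ − mₖ, dₖ₊₁ = (n − mₖ₊₁²)/dₖ, aₖ₊₁ = ⌊(a₀+mₖ₊₁)/dₖ₊₁⌋:
  k=1: m=37, d=2, a=37
  k=2: m=37, d=1, a=74
d=1 and a=2a₀=74 at k=2, so the next step gives (m, d) = (37, 2) again — its k=1 value — and the period has length 2.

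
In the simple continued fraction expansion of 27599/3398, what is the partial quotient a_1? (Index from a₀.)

8

27599 = 8·3398 + 415   →  a_0 = 8
3398 = 8·415 + 78   →  a_1 = 8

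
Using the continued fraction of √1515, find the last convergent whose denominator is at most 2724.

39429/1013

√1515 = [38; 1, 11, 1, 76, …] (period length 4).
Convergents:
  p_0/q_0 = 38/1
  p_1/q_1 = 39/1
  p_2/q_2 = 467/12
  p_3/q_3 = 506/13
  p_4/q_4 = 38923/1000
  p_5/q_5 = 39429/1013
  p_6/q_6 = 472642/12143
q_5 = 1013 ≤ 2724 < 12143 = q_6, so the answer is 39429/1013.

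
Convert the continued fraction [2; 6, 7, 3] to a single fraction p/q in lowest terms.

292/135

Using pₖ = aₖpₖ₋₁ + pₖ₋₂ and qₖ = aₖqₖ₋₁ + qₖ₋₂:
  k=0: a=2, p=2, q=1
  k=1: a=6, p=13, q=6
  k=2: a=7, p=93, q=43
  k=3: a=3, p=292, q=135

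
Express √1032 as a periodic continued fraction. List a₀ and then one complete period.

a₀ = ⌊√1032⌋ = 32.
With m₀=0, d₀=1 and mₖ₊₁ = dₖaₖ − mₖ, dₖ₊₁ = (n − mₖ₊₁²)/dₖ, aₖ₊₁ = ⌊(a₀+mₖ₊₁)/dₖ₊₁⌋:
  k=1: m=32, d=8, a=8
  k=2: m=32, d=1, a=64
d=1 and a=2a₀=64 at k=2, so the next step gives (m, d) = (32, 8) again — its k=1 value — and the period has length 2.

[32; 8, 64]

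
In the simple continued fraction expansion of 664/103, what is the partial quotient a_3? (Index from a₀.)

5

664 = 6·103 + 46   →  a_0 = 6
103 = 2·46 + 11   →  a_1 = 2
46 = 4·11 + 2   →  a_2 = 4
11 = 5·2 + 1   →  a_3 = 5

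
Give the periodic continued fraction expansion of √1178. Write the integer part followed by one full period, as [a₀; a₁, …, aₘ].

[34; 3, 9, 2, 9, 3, 68]

a₀ = ⌊√1178⌋ = 34.
With m₀=0, d₀=1 and mₖ₊₁ = dₖaₖ − mₖ, dₖ₊₁ = (n − mₖ₊₁²)/dₖ, aₖ₊₁ = ⌊(a₀+mₖ₊₁)/dₖ₊₁⌋:
  k=1: m=34, d=22, a=3
  k=2: m=32, d=7, a=9
  k=3: m=31, d=31, a=2
  k=4: m=31, d=7, a=9
  k=5: m=32, d=22, a=3
  k=6: m=34, d=1, a=68
d=1 and a=2a₀=68 at k=6, so the next step gives (m, d) = (34, 22) again — its k=1 value — and the period has length 6.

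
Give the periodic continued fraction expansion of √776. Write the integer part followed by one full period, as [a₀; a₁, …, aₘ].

a₀ = ⌊√776⌋ = 27.

[27; 1, 5, 1, 54]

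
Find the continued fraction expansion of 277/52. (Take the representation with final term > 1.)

277 = 5*52 + 17
52 = 3*17 + 1
17 = 17*1 + 0  (stop)
So 277/52 = [5; 3, 17].

[5; 3, 17]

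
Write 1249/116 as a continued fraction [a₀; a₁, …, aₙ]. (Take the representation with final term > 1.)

1249 = 10·116 + 89
116 = 1·89 + 27
89 = 3·27 + 8
27 = 3·8 + 3
8 = 2·3 + 2
3 = 1·2 + 1
2 = 2·1 + 0  (stop)
So 1249/116 = [10; 1, 3, 3, 2, 1, 2].

[10; 1, 3, 3, 2, 1, 2]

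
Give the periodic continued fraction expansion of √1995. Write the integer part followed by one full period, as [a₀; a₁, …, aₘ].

[44; 1, 1, 1, 88]

a₀ = ⌊√1995⌋ = 44.
With m₀=0, d₀=1 and mₖ₊₁ = dₖaₖ − mₖ, dₖ₊₁ = (n − mₖ₊₁²)/dₖ, aₖ₊₁ = ⌊(a₀+mₖ₊₁)/dₖ₊₁⌋:
  k=1: m=44, d=59, a=1
  k=2: m=15, d=30, a=1
  k=3: m=15, d=59, a=1
  k=4: m=44, d=1, a=88
d=1 and a=2a₀=88 at k=4, so the next step gives (m, d) = (44, 59) again — its k=1 value — and the period has length 4.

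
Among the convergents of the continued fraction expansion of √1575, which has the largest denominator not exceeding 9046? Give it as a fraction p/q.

161285/4064

√1575 = [39; 1, 2, 5, 2, 1, 78, …] (period length 6).
Convergents:
  p_0/q_0 = 39/1
  p_1/q_1 = 40/1
  p_2/q_2 = 119/3
  p_3/q_3 = 635/16
  p_4/q_4 = 1389/35
  p_5/q_5 = 2024/51
  p_6/q_6 = 159261/4013
  p_7/q_7 = 161285/4064
  p_8/q_8 = 481831/12141
q_7 = 4064 ≤ 9046 < 12141 = q_8, so the answer is 161285/4064.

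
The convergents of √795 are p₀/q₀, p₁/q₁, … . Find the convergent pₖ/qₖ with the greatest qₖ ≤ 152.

√795 = [28; 5, 9, 5, 56, …] (period length 4).
Convergents:
  p_0/q_0 = 28/1
  p_1/q_1 = 141/5
  p_2/q_2 = 1297/46
  p_3/q_3 = 6626/235
q_2 = 46 ≤ 152 < 235 = q_3, so the answer is 1297/46.

1297/46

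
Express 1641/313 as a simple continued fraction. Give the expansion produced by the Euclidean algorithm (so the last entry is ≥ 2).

1641 = 5*313 + 76
313 = 4*76 + 9
76 = 8*9 + 4
9 = 2*4 + 1
4 = 4*1 + 0  (stop)
So 1641/313 = [5; 4, 8, 2, 4].

[5; 4, 8, 2, 4]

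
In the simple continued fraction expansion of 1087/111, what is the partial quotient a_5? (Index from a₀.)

1087 = 9·111 + 88   →  a_0 = 9
111 = 1·88 + 23   →  a_1 = 1
88 = 3·23 + 19   →  a_2 = 3
23 = 1·19 + 4   →  a_3 = 1
19 = 4·4 + 3   →  a_4 = 4
4 = 1·3 + 1   →  a_5 = 1

1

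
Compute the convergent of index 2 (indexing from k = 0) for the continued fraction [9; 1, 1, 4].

19/2

Using pₖ = aₖpₖ₋₁ + pₖ₋₂, qₖ = aₖqₖ₋₁ + qₖ₋₂ (with p₋₁=1, p₋₂=0, q₋₁=0, q₋₂=1):
  k=0: a=9, p=9, q=1
  k=1: a=1, p=10, q=1
  k=2: a=1, p=19, q=2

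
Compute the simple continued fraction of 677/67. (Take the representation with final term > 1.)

[10; 9, 1, 1, 3]

677 = 10×67 + 7
67 = 9×7 + 4
7 = 1×4 + 3
4 = 1×3 + 1
3 = 3×1 + 0  (stop)
So 677/67 = [10; 9, 1, 1, 3].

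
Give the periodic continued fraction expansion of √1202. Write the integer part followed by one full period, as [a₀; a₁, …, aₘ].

[34; 1, 2, 34, 2, 1, 68]

a₀ = ⌊√1202⌋ = 34.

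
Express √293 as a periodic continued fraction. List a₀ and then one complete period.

[17; 8, 1, 1, 8, 34]

a₀ = ⌊√293⌋ = 17.
With m₀=0, d₀=1 and mₖ₊₁ = dₖaₖ − mₖ, dₖ₊₁ = (n − mₖ₊₁²)/dₖ, aₖ₊₁ = ⌊(a₀+mₖ₊₁)/dₖ₊₁⌋:
  k=1: m=17, d=4, a=8
  k=2: m=15, d=17, a=1
  k=3: m=2, d=17, a=1
  k=4: m=15, d=4, a=8
  k=5: m=17, d=1, a=34
d=1 and a=2a₀=34 at k=5, so the next step gives (m, d) = (17, 4) again — its k=1 value — and the period has length 5.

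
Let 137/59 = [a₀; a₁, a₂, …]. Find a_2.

137 = 2·59 + 19   →  a_0 = 2
59 = 3·19 + 2   →  a_1 = 3
19 = 9·2 + 1   →  a_2 = 9

9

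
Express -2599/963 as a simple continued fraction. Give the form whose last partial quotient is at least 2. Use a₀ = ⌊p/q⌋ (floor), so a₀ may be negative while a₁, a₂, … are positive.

[-3; 3, 3, 8, 2, 5]

-2599 = -3·963 + 290
963 = 3·290 + 93
290 = 3·93 + 11
93 = 8·11 + 5
11 = 2·5 + 1
5 = 5·1 + 0  (stop)
So -2599/963 = [-3; 3, 3, 8, 2, 5].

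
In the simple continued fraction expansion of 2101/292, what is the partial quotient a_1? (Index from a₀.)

5

2101 = 7·292 + 57   →  a_0 = 7
292 = 5·57 + 7   →  a_1 = 5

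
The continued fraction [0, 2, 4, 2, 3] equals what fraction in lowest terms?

31/69

Using pₖ = aₖpₖ₋₁ + pₖ₋₂ and qₖ = aₖqₖ₋₁ + qₖ₋₂:
  k=0: a=0, p=0, q=1
  k=1: a=2, p=1, q=2
  k=2: a=4, p=4, q=9
  k=3: a=2, p=9, q=20
  k=4: a=3, p=31, q=69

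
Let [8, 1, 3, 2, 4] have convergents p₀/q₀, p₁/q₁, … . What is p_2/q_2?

35/4

Using pₖ = aₖpₖ₋₁ + pₖ₋₂, qₖ = aₖqₖ₋₁ + qₖ₋₂ (with p₋₁=1, p₋₂=0, q₋₁=0, q₋₂=1):
  k=0: a=8, p=8, q=1
  k=1: a=1, p=9, q=1
  k=2: a=3, p=35, q=4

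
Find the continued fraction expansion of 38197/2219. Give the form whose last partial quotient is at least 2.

[17; 4, 1, 2, 7, 5, 4]

38197 = 17·2219 + 474
2219 = 4·474 + 323
474 = 1·323 + 151
323 = 2·151 + 21
151 = 7·21 + 4
21 = 5·4 + 1
4 = 4·1 + 0  (stop)
So 38197/2219 = [17; 4, 1, 2, 7, 5, 4].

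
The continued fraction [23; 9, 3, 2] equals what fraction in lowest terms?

Using pₖ = aₖpₖ₋₁ + pₖ₋₂ and qₖ = aₖqₖ₋₁ + qₖ₋₂:
  k=0: a=23, p=23, q=1
  k=1: a=9, p=208, q=9
  k=2: a=3, p=647, q=28
  k=3: a=2, p=1502, q=65

1502/65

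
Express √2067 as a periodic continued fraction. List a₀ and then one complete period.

a₀ = ⌊√2067⌋ = 45.
With m₀=0, d₀=1 and mₖ₊₁ = dₖaₖ − mₖ, dₖ₊₁ = (n − mₖ₊₁²)/dₖ, aₖ₊₁ = ⌊(a₀+mₖ₊₁)/dₖ₊₁⌋:
  k=1: m=45, d=42, a=2
  k=2: m=39, d=13, a=6
  k=3: m=39, d=42, a=2
  k=4: m=45, d=1, a=90
d=1 and a=2a₀=90 at k=4, so the next step gives (m, d) = (45, 42) again — its k=1 value — and the period has length 4.

[45; 2, 6, 2, 90]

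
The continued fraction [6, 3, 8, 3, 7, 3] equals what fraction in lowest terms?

Using pₖ = aₖpₖ₋₁ + pₖ₋₂ and qₖ = aₖqₖ₋₁ + qₖ₋₂:
  k=0: a=6, p=6, q=1
  k=1: a=3, p=19, q=3
  k=2: a=8, p=158, q=25
  k=3: a=3, p=493, q=78
  k=4: a=7, p=3609, q=571
  k=5: a=3, p=11320, q=1791

11320/1791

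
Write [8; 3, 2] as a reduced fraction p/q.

58/7

Fold from the inside: start with 2/1.
  3 + 1/2 = 7/2
  8 + 2/7 = 58/7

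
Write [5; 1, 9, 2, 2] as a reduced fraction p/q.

307/52

Using pₖ = aₖpₖ₋₁ + pₖ₋₂ and qₖ = aₖqₖ₋₁ + qₖ₋₂:
  k=0: a=5, p=5, q=1
  k=1: a=1, p=6, q=1
  k=2: a=9, p=59, q=10
  k=3: a=2, p=124, q=21
  k=4: a=2, p=307, q=52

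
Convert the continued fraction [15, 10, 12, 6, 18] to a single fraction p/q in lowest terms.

201861/13369

Fold from the inside: start with 18/1.
  6 + 1/18 = 109/18
  12 + 18/109 = 1326/109
  10 + 109/1326 = 13369/1326
  15 + 1326/13369 = 201861/13369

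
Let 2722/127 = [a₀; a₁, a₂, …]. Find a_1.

2722 = 21·127 + 55   →  a_0 = 21
127 = 2·55 + 17   →  a_1 = 2

2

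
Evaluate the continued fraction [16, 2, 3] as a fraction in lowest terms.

115/7

Fold from the inside: start with 3/1.
  2 + 1/3 = 7/3
  16 + 3/7 = 115/7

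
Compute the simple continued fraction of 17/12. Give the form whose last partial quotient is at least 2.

[1; 2, 2, 2]

17 = 1·12 + 5
12 = 2·5 + 2
5 = 2·2 + 1
2 = 2·1 + 0  (stop)
So 17/12 = [1; 2, 2, 2].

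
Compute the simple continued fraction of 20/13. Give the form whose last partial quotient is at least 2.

[1; 1, 1, 6]

20 = 1*13 + 7
13 = 1*7 + 6
7 = 1*6 + 1
6 = 6*1 + 0  (stop)
So 20/13 = [1; 1, 1, 6].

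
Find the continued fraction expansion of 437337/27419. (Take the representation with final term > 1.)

437337 = 15×27419 + 26052
27419 = 1×26052 + 1367
26052 = 19×1367 + 79
1367 = 17×79 + 24
79 = 3×24 + 7
24 = 3×7 + 3
7 = 2×3 + 1
3 = 3×1 + 0  (stop)
So 437337/27419 = [15; 1, 19, 17, 3, 3, 2, 3].

[15; 1, 19, 17, 3, 3, 2, 3]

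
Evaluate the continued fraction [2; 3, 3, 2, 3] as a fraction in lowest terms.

182/79

Fold from the inside: start with 3/1.
  2 + 1/3 = 7/3
  3 + 3/7 = 24/7
  3 + 7/24 = 79/24
  2 + 24/79 = 182/79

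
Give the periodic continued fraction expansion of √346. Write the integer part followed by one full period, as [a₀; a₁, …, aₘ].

[18; 1, 1, 1, 1, 36]

a₀ = ⌊√346⌋ = 18.
With m₀=0, d₀=1 and mₖ₊₁ = dₖaₖ − mₖ, dₖ₊₁ = (n − mₖ₊₁²)/dₖ, aₖ₊₁ = ⌊(a₀+mₖ₊₁)/dₖ₊₁⌋:
  k=1: m=18, d=22, a=1
  k=2: m=4, d=15, a=1
  k=3: m=11, d=15, a=1
  k=4: m=4, d=22, a=1
  k=5: m=18, d=1, a=36
d=1 and a=2a₀=36 at k=5, so the next step gives (m, d) = (18, 22) again — its k=1 value — and the period has length 5.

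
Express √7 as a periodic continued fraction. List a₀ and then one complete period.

[2; 1, 1, 1, 4]

a₀ = ⌊√7⌋ = 2.
With m₀=0, d₀=1 and mₖ₊₁ = dₖaₖ − mₖ, dₖ₊₁ = (n − mₖ₊₁²)/dₖ, aₖ₊₁ = ⌊(a₀+mₖ₊₁)/dₖ₊₁⌋:
  k=1: m=2, d=3, a=1
  k=2: m=1, d=2, a=1
  k=3: m=1, d=3, a=1
  k=4: m=2, d=1, a=4
d=1 and a=2a₀=4 at k=4, so the next step gives (m, d) = (2, 3) again — its k=1 value — and the period has length 4.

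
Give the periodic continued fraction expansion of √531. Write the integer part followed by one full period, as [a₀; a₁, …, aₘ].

[23; 23, 46]

a₀ = ⌊√531⌋ = 23.
With m₀=0, d₀=1 and mₖ₊₁ = dₖaₖ − mₖ, dₖ₊₁ = (n − mₖ₊₁²)/dₖ, aₖ₊₁ = ⌊(a₀+mₖ₊₁)/dₖ₊₁⌋:
  k=1: m=23, d=2, a=23
  k=2: m=23, d=1, a=46
d=1 and a=2a₀=46 at k=2, so the next step gives (m, d) = (23, 2) again — its k=1 value — and the period has length 2.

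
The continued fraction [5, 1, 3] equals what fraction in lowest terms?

23/4

Fold from the inside: start with 3/1.
  1 + 1/3 = 4/3
  5 + 3/4 = 23/4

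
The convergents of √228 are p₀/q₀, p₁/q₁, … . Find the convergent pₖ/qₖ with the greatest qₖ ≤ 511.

√228 = [15; 10, 30, …] (period length 2).
Convergents:
  p_0/q_0 = 15/1
  p_1/q_1 = 151/10
  p_2/q_2 = 4545/301
  p_3/q_3 = 45601/3020
q_2 = 301 ≤ 511 < 3020 = q_3, so the answer is 4545/301.

4545/301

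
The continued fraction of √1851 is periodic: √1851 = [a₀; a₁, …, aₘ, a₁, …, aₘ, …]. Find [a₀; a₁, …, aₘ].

a₀ = ⌊√1851⌋ = 43.
With m₀=0, d₀=1 and mₖ₊₁ = dₖaₖ − mₖ, dₖ₊₁ = (n − mₖ₊₁²)/dₖ, aₖ₊₁ = ⌊(a₀+mₖ₊₁)/dₖ₊₁⌋:
  k=1: m=43, d=2, a=43
  k=2: m=43, d=1, a=86
d=1 and a=2a₀=86 at k=2, so the next step gives (m, d) = (43, 2) again — its k=1 value — and the period has length 2.

[43; 43, 86]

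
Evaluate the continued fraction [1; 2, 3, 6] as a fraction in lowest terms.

Fold from the inside: start with 6/1.
  3 + 1/6 = 19/6
  2 + 6/19 = 44/19
  1 + 19/44 = 63/44

63/44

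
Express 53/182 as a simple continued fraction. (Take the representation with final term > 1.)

[0; 3, 2, 3, 3, 2]

53 = 0×182 + 53
182 = 3×53 + 23
53 = 2×23 + 7
23 = 3×7 + 2
7 = 3×2 + 1
2 = 2×1 + 0  (stop)
So 53/182 = [0; 3, 2, 3, 3, 2].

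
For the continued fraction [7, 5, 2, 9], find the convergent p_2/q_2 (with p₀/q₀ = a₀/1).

79/11

Using pₖ = aₖpₖ₋₁ + pₖ₋₂, qₖ = aₖqₖ₋₁ + qₖ₋₂ (with p₋₁=1, p₋₂=0, q₋₁=0, q₋₂=1):
  k=0: a=7, p=7, q=1
  k=1: a=5, p=36, q=5
  k=2: a=2, p=79, q=11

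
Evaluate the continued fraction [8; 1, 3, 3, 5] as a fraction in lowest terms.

605/69

Fold from the inside: start with 5/1.
  3 + 1/5 = 16/5
  3 + 5/16 = 53/16
  1 + 16/53 = 69/53
  8 + 53/69 = 605/69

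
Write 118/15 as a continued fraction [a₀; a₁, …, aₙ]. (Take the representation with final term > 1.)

[7; 1, 6, 2]

118 = 7×15 + 13
15 = 1×13 + 2
13 = 6×2 + 1
2 = 2×1 + 0  (stop)
So 118/15 = [7; 1, 6, 2].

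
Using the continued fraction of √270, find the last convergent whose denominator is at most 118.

√270 = [16; 2, 3, 6, 3, 2, 32, …] (period length 6).
Convergents:
  p_0/q_0 = 16/1
  p_1/q_1 = 33/2
  p_2/q_2 = 115/7
  p_3/q_3 = 723/44
  p_4/q_4 = 2284/139
q_3 = 44 ≤ 118 < 139 = q_4, so the answer is 723/44.

723/44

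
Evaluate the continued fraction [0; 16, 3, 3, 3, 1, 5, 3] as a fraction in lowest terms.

Using pₖ = aₖpₖ₋₁ + pₖ₋₂ and qₖ = aₖqₖ₋₁ + qₖ₋₂:
  k=0: a=0, p=0, q=1
  k=1: a=16, p=1, q=16
  k=2: a=3, p=3, q=49
  k=3: a=3, p=10, q=163
  k=4: a=3, p=33, q=538
  k=5: a=1, p=43, q=701
  k=6: a=5, p=248, q=4043
  k=7: a=3, p=787, q=12830

787/12830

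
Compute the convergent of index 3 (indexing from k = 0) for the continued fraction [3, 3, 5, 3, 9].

169/51

Using pₖ = aₖpₖ₋₁ + pₖ₋₂, qₖ = aₖqₖ₋₁ + qₖ₋₂ (with p₋₁=1, p₋₂=0, q₋₁=0, q₋₂=1):
  k=0: a=3, p=3, q=1
  k=1: a=3, p=10, q=3
  k=2: a=5, p=53, q=16
  k=3: a=3, p=169, q=51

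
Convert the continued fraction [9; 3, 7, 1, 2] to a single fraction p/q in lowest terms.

Using pₖ = aₖpₖ₋₁ + pₖ₋₂ and qₖ = aₖqₖ₋₁ + qₖ₋₂:
  k=0: a=9, p=9, q=1
  k=1: a=3, p=28, q=3
  k=2: a=7, p=205, q=22
  k=3: a=1, p=233, q=25
  k=4: a=2, p=671, q=72

671/72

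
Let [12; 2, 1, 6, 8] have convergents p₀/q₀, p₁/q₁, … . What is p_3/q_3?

Using pₖ = aₖpₖ₋₁ + pₖ₋₂, qₖ = aₖqₖ₋₁ + qₖ₋₂ (with p₋₁=1, p₋₂=0, q₋₁=0, q₋₂=1):
  k=0: a=12, p=12, q=1
  k=1: a=2, p=25, q=2
  k=2: a=1, p=37, q=3
  k=3: a=6, p=247, q=20

247/20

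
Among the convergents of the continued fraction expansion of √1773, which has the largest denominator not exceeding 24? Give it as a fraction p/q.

√1773 = [42; 9, 2, 1, 8, 1, 2, 9, 84, …] (period length 8).
Convergents:
  p_0/q_0 = 42/1
  p_1/q_1 = 379/9
  p_2/q_2 = 800/19
  p_3/q_3 = 1179/28
q_2 = 19 ≤ 24 < 28 = q_3, so the answer is 800/19.

800/19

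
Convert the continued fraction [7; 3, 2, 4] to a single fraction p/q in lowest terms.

Using pₖ = aₖpₖ₋₁ + pₖ₋₂ and qₖ = aₖqₖ₋₁ + qₖ₋₂:
  k=0: a=7, p=7, q=1
  k=1: a=3, p=22, q=3
  k=2: a=2, p=51, q=7
  k=3: a=4, p=226, q=31

226/31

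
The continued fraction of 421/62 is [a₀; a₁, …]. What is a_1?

1

421 = 6·62 + 49   →  a_0 = 6
62 = 1·49 + 13   →  a_1 = 1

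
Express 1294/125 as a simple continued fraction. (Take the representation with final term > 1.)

1294 = 10·125 + 44
125 = 2·44 + 37
44 = 1·37 + 7
37 = 5·7 + 2
7 = 3·2 + 1
2 = 2·1 + 0  (stop)
So 1294/125 = [10; 2, 1, 5, 3, 2].

[10; 2, 1, 5, 3, 2]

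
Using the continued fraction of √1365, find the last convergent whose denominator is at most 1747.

√1365 = [36; 1, 17, 2, 17, 1, 72, …] (period length 6).
Convergents:
  p_0/q_0 = 36/1
  p_1/q_1 = 37/1
  p_2/q_2 = 665/18
  p_3/q_3 = 1367/37
  p_4/q_4 = 23904/647
  p_5/q_5 = 25271/684
  p_6/q_6 = 1843416/49895
q_5 = 684 ≤ 1747 < 49895 = q_6, so the answer is 25271/684.

25271/684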